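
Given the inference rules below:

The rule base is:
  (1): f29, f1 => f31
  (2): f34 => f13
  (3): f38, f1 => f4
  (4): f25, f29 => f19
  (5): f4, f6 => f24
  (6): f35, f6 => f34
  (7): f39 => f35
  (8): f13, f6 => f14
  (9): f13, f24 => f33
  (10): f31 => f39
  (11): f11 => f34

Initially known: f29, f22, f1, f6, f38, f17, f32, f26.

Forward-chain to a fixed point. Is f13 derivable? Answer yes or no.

yes

[1] (1) [f29, f1 => f31]; (3) [f38, f1 => f4]. ⇒ new: f31, f4.
[2] (5) [f4, f6 => f24]; (10) [f31 => f39]. ⇒ new: f24, f39.
[3] (7) [f39 => f35]. ⇒ new: f35.
[4] (6) [f35, f6 => f34]. ⇒ new: f34.
[5] (2) [f34 => f13]. ⇒ new: f13.
[6] (8) [f13, f6 => f14]; (9) [f13, f24 => f33]. ⇒ new: f14, f33.
f13 appears in round 5, so it is derivable.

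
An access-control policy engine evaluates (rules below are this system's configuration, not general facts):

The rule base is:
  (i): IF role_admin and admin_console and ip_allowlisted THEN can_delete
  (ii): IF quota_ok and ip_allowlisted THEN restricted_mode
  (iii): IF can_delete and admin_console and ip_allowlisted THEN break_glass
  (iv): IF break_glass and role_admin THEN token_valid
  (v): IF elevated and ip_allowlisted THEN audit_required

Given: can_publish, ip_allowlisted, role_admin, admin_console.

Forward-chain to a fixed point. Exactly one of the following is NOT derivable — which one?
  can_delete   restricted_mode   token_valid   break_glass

restricted_mode

Round 1 — (i), derive can_delete.
Round 2 — (iii), derive break_glass.
Round 3 — (iv), derive token_valid.
Derived: break_glass (round 2), can_delete (round 1), token_valid (round 3). restricted_mode never appears in any round.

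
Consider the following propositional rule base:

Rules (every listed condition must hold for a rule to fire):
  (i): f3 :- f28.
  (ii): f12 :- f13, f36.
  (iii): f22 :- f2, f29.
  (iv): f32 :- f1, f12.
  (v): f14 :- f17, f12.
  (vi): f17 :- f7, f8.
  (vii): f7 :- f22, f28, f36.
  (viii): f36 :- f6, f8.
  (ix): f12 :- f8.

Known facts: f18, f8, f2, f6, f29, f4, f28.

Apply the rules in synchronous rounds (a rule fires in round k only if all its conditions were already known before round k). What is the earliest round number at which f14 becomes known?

Round 1 fires (i), (iii), (viii), (ix), giving f3, f22, f36, f12.
Round 2 fires (vii), giving f7.
Round 3 fires (vi), giving f17.
Round 4 fires (v), giving f14.
f14 first appears in round 4.

4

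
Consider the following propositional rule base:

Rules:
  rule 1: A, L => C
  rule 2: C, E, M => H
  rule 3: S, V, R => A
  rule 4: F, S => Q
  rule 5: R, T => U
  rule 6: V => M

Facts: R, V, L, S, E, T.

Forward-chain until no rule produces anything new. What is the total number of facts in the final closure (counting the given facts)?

11

Round 1: rule 3 [S, V, R => A]; rule 5 [R, T => U]; rule 6 [V => M]. New: A, U, M.
Round 2: rule 1 [A, L => C]. New: C.
Round 3: rule 2 [C, E, M => H]. New: H.
Closure: {A, C, E, H, L, M, R, S, T, U, V} — 11 facts.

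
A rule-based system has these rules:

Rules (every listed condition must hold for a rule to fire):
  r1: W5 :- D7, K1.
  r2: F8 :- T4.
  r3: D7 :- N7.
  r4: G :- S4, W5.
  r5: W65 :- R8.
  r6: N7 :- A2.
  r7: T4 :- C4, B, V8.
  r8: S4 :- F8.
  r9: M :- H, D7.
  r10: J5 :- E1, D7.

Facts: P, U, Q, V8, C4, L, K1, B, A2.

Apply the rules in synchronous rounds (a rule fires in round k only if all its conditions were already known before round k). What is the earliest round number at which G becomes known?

Round 1: r6 [N7 :- A2.]; r7 [T4 :- C4, B, V8.]. Adds N7, T4.
Round 2: r2 [F8 :- T4.]; r3 [D7 :- N7.]. Adds F8, D7.
Round 3: r1 [W5 :- D7, K1.]; r8 [S4 :- F8.]. Adds W5, S4.
Round 4: r4 [G :- S4, W5.]. Adds G.
G first appears in round 4.

4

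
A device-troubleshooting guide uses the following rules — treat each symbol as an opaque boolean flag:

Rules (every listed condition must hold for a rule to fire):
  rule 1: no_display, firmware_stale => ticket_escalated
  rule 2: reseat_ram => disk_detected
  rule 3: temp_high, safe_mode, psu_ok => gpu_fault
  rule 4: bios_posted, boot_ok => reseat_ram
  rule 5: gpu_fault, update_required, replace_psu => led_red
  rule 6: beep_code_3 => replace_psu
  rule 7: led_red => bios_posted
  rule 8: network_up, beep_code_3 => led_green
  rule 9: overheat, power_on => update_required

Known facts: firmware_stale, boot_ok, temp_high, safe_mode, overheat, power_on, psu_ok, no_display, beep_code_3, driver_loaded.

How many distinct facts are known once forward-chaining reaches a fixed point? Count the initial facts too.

[1] rule 1 [no_display, firmware_stale => ticket_escalated]; rule 3 [temp_high, safe_mode, psu_ok => gpu_fault]; rule 6 [beep_code_3 => replace_psu]; rule 9 [overheat, power_on => update_required]. ⇒ new: ticket_escalated, gpu_fault, replace_psu, update_required.
[2] rule 5 [gpu_fault, update_required, replace_psu => led_red]. ⇒ new: led_red.
[3] rule 7 [led_red => bios_posted]. ⇒ new: bios_posted.
[4] rule 4 [bios_posted, boot_ok => reseat_ram]. ⇒ new: reseat_ram.
[5] rule 2 [reseat_ram => disk_detected]. ⇒ new: disk_detected.
Closure: {beep_code_3, bios_posted, boot_ok, disk_detected, driver_loaded, firmware_stale, gpu_fault, led_red, no_display, overheat, power_on, psu_ok, replace_psu, reseat_ram, safe_mode, temp_high, ticket_escalated, update_required} — 18 facts.

18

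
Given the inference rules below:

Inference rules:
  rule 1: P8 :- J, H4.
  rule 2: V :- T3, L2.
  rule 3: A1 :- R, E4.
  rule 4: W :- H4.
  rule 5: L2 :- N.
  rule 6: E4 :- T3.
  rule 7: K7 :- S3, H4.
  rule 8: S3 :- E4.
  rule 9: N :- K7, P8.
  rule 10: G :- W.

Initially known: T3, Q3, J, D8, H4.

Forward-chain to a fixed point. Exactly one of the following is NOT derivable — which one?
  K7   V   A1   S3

Round 1 — rule 1, rule 4, rule 6, derive P8, W, E4.
Round 2 — rule 8, rule 10, derive S3, G.
Round 3 — rule 7, derive K7.
Round 4 — rule 9, derive N.
Round 5 — rule 5, derive L2.
Round 6 — rule 2, derive V.
Derived: V (round 6), K7 (round 3), S3 (round 2). A1 never appears in any round.

A1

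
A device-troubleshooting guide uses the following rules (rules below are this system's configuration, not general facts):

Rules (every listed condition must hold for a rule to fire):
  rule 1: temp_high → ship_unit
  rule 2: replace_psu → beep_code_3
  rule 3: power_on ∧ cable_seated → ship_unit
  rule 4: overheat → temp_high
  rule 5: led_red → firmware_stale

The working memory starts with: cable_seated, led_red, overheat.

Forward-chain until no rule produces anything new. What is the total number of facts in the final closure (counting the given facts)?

[1] rule 4 [overheat → temp_high]; rule 5 [led_red → firmware_stale]. ⇒ new: temp_high, firmware_stale.
[2] rule 1 [temp_high → ship_unit]. ⇒ new: ship_unit.
Closure: {cable_seated, firmware_stale, led_red, overheat, ship_unit, temp_high} — 6 facts.

6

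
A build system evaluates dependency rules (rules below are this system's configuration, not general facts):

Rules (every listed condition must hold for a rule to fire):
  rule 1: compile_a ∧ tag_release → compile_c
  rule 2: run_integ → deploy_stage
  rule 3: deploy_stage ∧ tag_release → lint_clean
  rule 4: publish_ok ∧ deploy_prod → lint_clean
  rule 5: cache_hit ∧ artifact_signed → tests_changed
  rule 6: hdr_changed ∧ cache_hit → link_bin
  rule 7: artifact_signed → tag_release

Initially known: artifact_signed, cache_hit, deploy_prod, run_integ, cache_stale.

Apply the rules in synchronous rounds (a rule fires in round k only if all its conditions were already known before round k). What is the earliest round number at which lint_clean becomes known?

Round 1 fires rule 2, rule 5, rule 7, giving deploy_stage, tests_changed, tag_release.
Round 2 fires rule 3, giving lint_clean.
lint_clean first appears in round 2.

2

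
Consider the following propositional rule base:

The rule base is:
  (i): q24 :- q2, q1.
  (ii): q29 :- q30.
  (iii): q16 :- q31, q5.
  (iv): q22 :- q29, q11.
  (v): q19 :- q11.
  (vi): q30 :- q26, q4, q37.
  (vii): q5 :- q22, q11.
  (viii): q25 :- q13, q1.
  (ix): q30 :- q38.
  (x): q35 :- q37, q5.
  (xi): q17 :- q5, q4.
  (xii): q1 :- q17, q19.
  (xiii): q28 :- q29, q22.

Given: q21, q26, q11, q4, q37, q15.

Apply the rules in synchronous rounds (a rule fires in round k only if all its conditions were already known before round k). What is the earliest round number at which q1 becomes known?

6

[1] (v) [q19 :- q11.]; (vi) [q30 :- q26, q4, q37.]. ⇒ new: q19, q30.
[2] (ii) [q29 :- q30.]. ⇒ new: q29.
[3] (iv) [q22 :- q29, q11.]. ⇒ new: q22.
[4] (vii) [q5 :- q22, q11.]; (xiii) [q28 :- q29, q22.]. ⇒ new: q5, q28.
[5] (x) [q35 :- q37, q5.]; (xi) [q17 :- q5, q4.]. ⇒ new: q35, q17.
[6] (xii) [q1 :- q17, q19.]. ⇒ new: q1.
q1 first appears in round 6.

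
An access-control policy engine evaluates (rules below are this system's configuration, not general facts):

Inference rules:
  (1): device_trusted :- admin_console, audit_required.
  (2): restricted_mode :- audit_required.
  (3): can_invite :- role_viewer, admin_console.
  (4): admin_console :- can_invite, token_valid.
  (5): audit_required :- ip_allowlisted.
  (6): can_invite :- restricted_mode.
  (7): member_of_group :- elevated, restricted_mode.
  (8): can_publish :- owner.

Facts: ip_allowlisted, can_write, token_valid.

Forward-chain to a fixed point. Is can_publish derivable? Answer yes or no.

Round 1: (5) [audit_required :- ip_allowlisted.]. Adds audit_required.
Round 2: (2) [restricted_mode :- audit_required.]. Adds restricted_mode.
Round 3: (6) [can_invite :- restricted_mode.]. Adds can_invite.
Round 4: (4) [admin_console :- can_invite, token_valid.]. Adds admin_console.
Round 5: (1) [device_trusted :- admin_console, audit_required.]. Adds device_trusted.
Fixed point reached. can_publish is concluded only by (8); (8) needs owner (never derived).

no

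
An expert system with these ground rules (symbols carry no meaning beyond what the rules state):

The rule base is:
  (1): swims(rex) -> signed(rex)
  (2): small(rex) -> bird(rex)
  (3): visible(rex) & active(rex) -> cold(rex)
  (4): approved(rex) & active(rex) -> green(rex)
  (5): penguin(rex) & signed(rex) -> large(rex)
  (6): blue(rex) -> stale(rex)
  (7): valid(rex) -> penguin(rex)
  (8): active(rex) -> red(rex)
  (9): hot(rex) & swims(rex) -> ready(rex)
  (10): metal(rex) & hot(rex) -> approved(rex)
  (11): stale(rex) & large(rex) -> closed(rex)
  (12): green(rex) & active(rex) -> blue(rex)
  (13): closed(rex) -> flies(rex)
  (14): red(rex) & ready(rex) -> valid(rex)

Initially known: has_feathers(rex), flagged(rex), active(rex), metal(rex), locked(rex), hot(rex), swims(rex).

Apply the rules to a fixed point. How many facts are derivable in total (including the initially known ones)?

19

Round 1: (1) [swims(rex) -> signed(rex)]; (8) [active(rex) -> red(rex)]; (9) [hot(rex) & swims(rex) -> ready(rex)]; (10) [metal(rex) & hot(rex) -> approved(rex)]. New: signed(rex), red(rex), ready(rex), approved(rex).
Round 2: (4) [approved(rex) & active(rex) -> green(rex)]; (14) [red(rex) & ready(rex) -> valid(rex)]. New: green(rex), valid(rex).
Round 3: (7) [valid(rex) -> penguin(rex)]; (12) [green(rex) & active(rex) -> blue(rex)]. New: penguin(rex), blue(rex).
Round 4: (5) [penguin(rex) & signed(rex) -> large(rex)]; (6) [blue(rex) -> stale(rex)]. New: large(rex), stale(rex).
Round 5: (11) [stale(rex) & large(rex) -> closed(rex)]. New: closed(rex).
Round 6: (13) [closed(rex) -> flies(rex)]. New: flies(rex).
Closure: {active(rex), approved(rex), blue(rex), closed(rex), flagged(rex), flies(rex), green(rex), has_feathers(rex), hot(rex), large(rex), locked(rex), metal(rex), penguin(rex), ready(rex), red(rex), signed(rex), stale(rex), swims(rex), valid(rex)} — 19 facts.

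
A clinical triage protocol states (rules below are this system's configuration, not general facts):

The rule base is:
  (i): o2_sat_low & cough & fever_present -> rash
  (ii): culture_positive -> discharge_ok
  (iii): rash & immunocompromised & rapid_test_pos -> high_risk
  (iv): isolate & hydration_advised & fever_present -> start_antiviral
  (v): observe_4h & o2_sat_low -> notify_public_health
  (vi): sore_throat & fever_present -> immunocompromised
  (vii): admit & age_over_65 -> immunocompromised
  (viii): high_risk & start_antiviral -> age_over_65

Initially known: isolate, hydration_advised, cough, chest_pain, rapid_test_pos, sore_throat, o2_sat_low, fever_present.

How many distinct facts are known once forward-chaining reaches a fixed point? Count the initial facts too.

13

Round 1 fires (i), (iv), (vi), giving rash, start_antiviral, immunocompromised.
Round 2 fires (iii), giving high_risk.
Round 3 fires (viii), giving age_over_65.
Closure: {age_over_65, chest_pain, cough, fever_present, high_risk, hydration_advised, immunocompromised, isolate, o2_sat_low, rapid_test_pos, rash, sore_throat, start_antiviral} — 13 facts.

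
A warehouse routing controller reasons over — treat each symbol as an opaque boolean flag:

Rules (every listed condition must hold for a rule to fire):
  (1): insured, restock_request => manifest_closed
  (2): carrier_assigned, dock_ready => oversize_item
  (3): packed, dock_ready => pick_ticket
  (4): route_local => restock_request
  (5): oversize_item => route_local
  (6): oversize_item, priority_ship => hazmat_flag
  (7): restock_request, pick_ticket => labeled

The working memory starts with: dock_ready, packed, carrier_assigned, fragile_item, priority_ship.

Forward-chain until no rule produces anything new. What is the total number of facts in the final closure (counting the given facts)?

11

Round 1 — (2), (3), derive oversize_item, pick_ticket.
Round 2 — (5), (6), derive route_local, hazmat_flag.
Round 3 — (4), derive restock_request.
Round 4 — (7), derive labeled.
Closure: {carrier_assigned, dock_ready, fragile_item, hazmat_flag, labeled, oversize_item, packed, pick_ticket, priority_ship, restock_request, route_local} — 11 facts.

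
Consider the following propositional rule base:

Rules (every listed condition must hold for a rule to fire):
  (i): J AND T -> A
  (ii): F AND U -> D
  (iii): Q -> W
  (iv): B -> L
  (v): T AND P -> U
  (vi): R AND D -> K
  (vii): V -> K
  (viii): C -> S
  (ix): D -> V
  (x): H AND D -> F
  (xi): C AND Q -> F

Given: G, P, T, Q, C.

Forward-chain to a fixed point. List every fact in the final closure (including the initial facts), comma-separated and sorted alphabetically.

Round 1 — (iii), (v), (viii), (xi), derive W, U, S, F.
Round 2 — (ii), derive D.
Round 3 — (ix), derive V.
Round 4 — (vii), derive K.

C, D, F, G, K, P, Q, S, T, U, V, W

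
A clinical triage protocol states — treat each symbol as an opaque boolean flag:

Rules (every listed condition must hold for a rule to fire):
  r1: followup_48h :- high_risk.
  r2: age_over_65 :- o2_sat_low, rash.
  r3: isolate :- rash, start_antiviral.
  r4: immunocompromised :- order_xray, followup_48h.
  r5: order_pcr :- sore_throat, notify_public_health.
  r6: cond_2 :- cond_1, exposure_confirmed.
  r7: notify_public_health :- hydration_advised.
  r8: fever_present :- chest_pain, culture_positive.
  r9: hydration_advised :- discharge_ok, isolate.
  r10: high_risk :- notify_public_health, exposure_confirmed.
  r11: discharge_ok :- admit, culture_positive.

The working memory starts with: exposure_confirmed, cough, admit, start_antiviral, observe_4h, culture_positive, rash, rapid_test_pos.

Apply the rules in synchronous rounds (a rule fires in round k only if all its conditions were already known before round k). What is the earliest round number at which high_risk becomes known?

4

[1] r3 [isolate :- rash, start_antiviral.]; r11 [discharge_ok :- admit, culture_positive.]. ⇒ new: isolate, discharge_ok.
[2] r9 [hydration_advised :- discharge_ok, isolate.]. ⇒ new: hydration_advised.
[3] r7 [notify_public_health :- hydration_advised.]. ⇒ new: notify_public_health.
[4] r10 [high_risk :- notify_public_health, exposure_confirmed.]. ⇒ new: high_risk.
high_risk first appears in round 4.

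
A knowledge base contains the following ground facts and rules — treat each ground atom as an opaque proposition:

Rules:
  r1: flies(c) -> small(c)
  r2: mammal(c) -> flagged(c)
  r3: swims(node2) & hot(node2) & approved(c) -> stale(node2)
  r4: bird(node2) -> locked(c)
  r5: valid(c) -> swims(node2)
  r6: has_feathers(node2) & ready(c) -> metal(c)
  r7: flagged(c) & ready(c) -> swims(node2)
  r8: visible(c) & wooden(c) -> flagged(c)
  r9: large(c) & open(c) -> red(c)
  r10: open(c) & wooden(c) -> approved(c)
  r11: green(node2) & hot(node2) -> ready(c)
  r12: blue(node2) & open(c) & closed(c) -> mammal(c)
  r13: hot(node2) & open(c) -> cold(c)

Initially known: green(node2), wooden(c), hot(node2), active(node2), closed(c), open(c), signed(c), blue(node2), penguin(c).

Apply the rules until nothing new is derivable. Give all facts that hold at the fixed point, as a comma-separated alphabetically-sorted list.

Round 1: r10 [open(c) & wooden(c) -> approved(c)]; r11 [green(node2) & hot(node2) -> ready(c)]; r12 [blue(node2) & open(c) & closed(c) -> mammal(c)]; r13 [hot(node2) & open(c) -> cold(c)]. Adds approved(c), ready(c), mammal(c), cold(c).
Round 2: r2 [mammal(c) -> flagged(c)]. Adds flagged(c).
Round 3: r7 [flagged(c) & ready(c) -> swims(node2)]. Adds swims(node2).
Round 4: r3 [swims(node2) & hot(node2) & approved(c) -> stale(node2)]. Adds stale(node2).

active(node2), approved(c), blue(node2), closed(c), cold(c), flagged(c), green(node2), hot(node2), mammal(c), open(c), penguin(c), ready(c), signed(c), stale(node2), swims(node2), wooden(c)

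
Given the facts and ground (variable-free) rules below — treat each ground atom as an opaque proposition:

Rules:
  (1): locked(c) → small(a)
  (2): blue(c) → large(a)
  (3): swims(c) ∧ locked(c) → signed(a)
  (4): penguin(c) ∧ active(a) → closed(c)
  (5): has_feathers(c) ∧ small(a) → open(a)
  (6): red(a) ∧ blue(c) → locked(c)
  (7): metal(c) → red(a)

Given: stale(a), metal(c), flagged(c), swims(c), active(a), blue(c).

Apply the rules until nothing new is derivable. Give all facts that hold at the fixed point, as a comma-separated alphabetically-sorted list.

Round 1: (2) [blue(c) → large(a)]; (7) [metal(c) → red(a)]. Adds large(a), red(a).
Round 2: (6) [red(a) ∧ blue(c) → locked(c)]. Adds locked(c).
Round 3: (1) [locked(c) → small(a)]; (3) [swims(c) ∧ locked(c) → signed(a)]. Adds small(a), signed(a).

active(a), blue(c), flagged(c), large(a), locked(c), metal(c), red(a), signed(a), small(a), stale(a), swims(c)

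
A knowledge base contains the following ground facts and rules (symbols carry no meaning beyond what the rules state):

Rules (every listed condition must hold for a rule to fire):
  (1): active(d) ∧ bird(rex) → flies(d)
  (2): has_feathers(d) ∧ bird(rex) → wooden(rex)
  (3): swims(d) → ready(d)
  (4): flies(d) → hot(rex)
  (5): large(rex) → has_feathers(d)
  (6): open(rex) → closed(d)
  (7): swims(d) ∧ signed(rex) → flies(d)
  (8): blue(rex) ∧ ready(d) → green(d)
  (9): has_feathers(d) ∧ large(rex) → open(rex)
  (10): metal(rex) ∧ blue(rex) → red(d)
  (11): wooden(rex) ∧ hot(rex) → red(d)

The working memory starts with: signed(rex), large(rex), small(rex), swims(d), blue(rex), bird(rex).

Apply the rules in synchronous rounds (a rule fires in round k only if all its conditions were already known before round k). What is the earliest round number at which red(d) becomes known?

[1] (3) [swims(d) → ready(d)]; (5) [large(rex) → has_feathers(d)]; (7) [swims(d) ∧ signed(rex) → flies(d)]. ⇒ new: ready(d), has_feathers(d), flies(d).
[2] (2) [has_feathers(d) ∧ bird(rex) → wooden(rex)]; (4) [flies(d) → hot(rex)]; (8) [blue(rex) ∧ ready(d) → green(d)]; (9) [has_feathers(d) ∧ large(rex) → open(rex)]. ⇒ new: wooden(rex), hot(rex), green(d), open(rex).
[3] (6) [open(rex) → closed(d)]; (11) [wooden(rex) ∧ hot(rex) → red(d)]. ⇒ new: closed(d), red(d).
red(d) first appears in round 3.

3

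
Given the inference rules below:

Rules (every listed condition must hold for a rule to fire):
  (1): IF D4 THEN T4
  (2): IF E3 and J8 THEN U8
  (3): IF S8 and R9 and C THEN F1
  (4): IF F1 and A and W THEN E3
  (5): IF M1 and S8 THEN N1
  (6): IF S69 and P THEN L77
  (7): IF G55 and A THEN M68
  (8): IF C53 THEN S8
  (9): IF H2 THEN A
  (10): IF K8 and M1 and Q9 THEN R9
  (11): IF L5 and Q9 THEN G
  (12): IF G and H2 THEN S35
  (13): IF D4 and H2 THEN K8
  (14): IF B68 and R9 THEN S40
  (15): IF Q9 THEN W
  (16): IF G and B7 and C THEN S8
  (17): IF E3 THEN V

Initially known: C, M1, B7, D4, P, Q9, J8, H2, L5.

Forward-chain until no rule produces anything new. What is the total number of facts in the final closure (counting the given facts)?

22

Round 1 — (1), (9), (11), (13), (15), derive T4, A, G, K8, W.
Round 2 — (10), (12), (16), derive R9, S35, S8.
Round 3 — (3), (5), derive F1, N1.
Round 4 — (4), derive E3.
Round 5 — (2), (17), derive U8, V.
Closure: {A, B7, C, D4, E3, F1, G, H2, J8, K8, L5, M1, N1, P, Q9, R9, S35, S8, T4, U8, V, W} — 22 facts.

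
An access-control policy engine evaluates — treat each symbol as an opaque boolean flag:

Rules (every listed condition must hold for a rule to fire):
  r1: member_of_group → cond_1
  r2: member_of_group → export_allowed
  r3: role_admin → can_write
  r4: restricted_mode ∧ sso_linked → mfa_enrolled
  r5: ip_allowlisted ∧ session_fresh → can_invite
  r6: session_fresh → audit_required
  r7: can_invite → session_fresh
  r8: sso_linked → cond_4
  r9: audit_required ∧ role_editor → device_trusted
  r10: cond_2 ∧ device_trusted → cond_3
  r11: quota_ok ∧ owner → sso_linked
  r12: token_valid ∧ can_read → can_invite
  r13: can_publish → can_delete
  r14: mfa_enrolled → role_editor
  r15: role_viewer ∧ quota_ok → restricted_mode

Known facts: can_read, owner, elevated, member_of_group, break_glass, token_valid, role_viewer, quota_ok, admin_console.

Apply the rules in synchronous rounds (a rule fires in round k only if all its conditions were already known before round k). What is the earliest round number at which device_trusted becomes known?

4

Round 1 fires r1, r2, r11, r12, r15, giving cond_1, export_allowed, sso_linked, can_invite, restricted_mode.
Round 2 fires r4, r7, r8, giving mfa_enrolled, session_fresh, cond_4.
Round 3 fires r6, r14, giving audit_required, role_editor.
Round 4 fires r9, giving device_trusted.
device_trusted first appears in round 4.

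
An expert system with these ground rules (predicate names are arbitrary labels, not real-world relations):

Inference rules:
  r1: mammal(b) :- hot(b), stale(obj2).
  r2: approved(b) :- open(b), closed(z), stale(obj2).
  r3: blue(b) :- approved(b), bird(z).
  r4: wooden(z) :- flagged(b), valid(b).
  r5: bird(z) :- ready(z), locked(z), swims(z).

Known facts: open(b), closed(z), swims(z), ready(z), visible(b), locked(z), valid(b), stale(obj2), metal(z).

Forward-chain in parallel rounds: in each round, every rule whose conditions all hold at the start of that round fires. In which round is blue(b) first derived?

2

Round 1: r2 [approved(b) :- open(b), closed(z), stale(obj2).]; r5 [bird(z) :- ready(z), locked(z), swims(z).]. Adds approved(b), bird(z).
Round 2: r3 [blue(b) :- approved(b), bird(z).]. Adds blue(b).
blue(b) first appears in round 2.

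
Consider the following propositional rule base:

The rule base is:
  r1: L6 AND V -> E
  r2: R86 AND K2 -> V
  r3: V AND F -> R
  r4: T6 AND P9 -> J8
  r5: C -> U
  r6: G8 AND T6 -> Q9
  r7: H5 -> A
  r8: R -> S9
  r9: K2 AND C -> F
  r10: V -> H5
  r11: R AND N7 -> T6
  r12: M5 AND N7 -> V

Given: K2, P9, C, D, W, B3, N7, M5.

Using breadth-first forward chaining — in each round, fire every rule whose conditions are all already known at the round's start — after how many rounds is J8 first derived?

Round 1: r5 [C -> U]; r9 [K2 AND C -> F]; r12 [M5 AND N7 -> V]. Adds U, F, V.
Round 2: r3 [V AND F -> R]; r10 [V -> H5]. Adds R, H5.
Round 3: r7 [H5 -> A]; r8 [R -> S9]; r11 [R AND N7 -> T6]. Adds A, S9, T6.
Round 4: r4 [T6 AND P9 -> J8]. Adds J8.
J8 first appears in round 4.

4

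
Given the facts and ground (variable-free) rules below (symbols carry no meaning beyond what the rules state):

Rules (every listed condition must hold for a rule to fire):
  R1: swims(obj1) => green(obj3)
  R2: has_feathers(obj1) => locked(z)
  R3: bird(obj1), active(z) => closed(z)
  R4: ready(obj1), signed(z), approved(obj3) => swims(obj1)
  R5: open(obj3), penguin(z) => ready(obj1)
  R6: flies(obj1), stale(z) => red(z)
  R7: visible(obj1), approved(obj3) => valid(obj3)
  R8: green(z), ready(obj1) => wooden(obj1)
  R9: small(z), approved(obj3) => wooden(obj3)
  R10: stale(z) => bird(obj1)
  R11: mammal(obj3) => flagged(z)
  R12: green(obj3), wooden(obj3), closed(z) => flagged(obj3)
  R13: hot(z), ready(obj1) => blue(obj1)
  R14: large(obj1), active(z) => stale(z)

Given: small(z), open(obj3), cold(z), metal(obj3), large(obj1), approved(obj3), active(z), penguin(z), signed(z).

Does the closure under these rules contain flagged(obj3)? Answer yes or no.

yes

Round 1 fires R5, R9, R14, giving ready(obj1), wooden(obj3), stale(z).
Round 2 fires R4, R10, giving swims(obj1), bird(obj1).
Round 3 fires R1, R3, giving green(obj3), closed(z).
Round 4 fires R12, giving flagged(obj3).
flagged(obj3) appears in round 4, so it is derivable.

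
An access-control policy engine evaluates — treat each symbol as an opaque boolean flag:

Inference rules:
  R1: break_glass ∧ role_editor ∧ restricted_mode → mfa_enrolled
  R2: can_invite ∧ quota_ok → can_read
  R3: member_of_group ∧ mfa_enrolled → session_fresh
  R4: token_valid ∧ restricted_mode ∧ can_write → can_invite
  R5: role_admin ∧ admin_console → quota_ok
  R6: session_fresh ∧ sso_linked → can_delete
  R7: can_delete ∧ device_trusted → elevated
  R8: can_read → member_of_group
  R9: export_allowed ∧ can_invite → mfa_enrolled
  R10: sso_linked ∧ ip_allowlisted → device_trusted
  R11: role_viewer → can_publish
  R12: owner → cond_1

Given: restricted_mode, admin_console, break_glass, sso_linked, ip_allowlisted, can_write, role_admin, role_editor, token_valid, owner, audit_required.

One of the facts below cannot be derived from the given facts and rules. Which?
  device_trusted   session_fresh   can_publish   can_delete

can_publish

Round 1: R1 [break_glass ∧ role_editor ∧ restricted_mode → mfa_enrolled]; R4 [token_valid ∧ restricted_mode ∧ can_write → can_invite]; R5 [role_admin ∧ admin_console → quota_ok]; R10 [sso_linked ∧ ip_allowlisted → device_trusted]; R12 [owner → cond_1]. Adds mfa_enrolled, can_invite, quota_ok, device_trusted, cond_1.
Round 2: R2 [can_invite ∧ quota_ok → can_read]. Adds can_read.
Round 3: R8 [can_read → member_of_group]. Adds member_of_group.
Round 4: R3 [member_of_group ∧ mfa_enrolled → session_fresh]. Adds session_fresh.
Round 5: R6 [session_fresh ∧ sso_linked → can_delete]. Adds can_delete.
Round 6: R7 [can_delete ∧ device_trusted → elevated]. Adds elevated.
Derived: session_fresh (round 4), device_trusted (round 1), can_delete (round 5). can_publish never appears in any round.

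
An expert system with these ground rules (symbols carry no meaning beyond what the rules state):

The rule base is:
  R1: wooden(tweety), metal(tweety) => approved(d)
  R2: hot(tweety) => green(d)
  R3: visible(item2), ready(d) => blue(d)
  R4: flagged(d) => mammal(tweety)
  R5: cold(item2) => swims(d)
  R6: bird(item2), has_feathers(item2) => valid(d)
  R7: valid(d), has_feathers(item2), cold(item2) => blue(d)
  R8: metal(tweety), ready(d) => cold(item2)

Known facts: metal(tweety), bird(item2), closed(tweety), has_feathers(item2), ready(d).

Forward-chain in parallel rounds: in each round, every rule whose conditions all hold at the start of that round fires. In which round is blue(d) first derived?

[1] R6 [bird(item2), has_feathers(item2) => valid(d)]; R8 [metal(tweety), ready(d) => cold(item2)]. ⇒ new: valid(d), cold(item2).
[2] R5 [cold(item2) => swims(d)]; R7 [valid(d), has_feathers(item2), cold(item2) => blue(d)]. ⇒ new: swims(d), blue(d).
blue(d) first appears in round 2.

2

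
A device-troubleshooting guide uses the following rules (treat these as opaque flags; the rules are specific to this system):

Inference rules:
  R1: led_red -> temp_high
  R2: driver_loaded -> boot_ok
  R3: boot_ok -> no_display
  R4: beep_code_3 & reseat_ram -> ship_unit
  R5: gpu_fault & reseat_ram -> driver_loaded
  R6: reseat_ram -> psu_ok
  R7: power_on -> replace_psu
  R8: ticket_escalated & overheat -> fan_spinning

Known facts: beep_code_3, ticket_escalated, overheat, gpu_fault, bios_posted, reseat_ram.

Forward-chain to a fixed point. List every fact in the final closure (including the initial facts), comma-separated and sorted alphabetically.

[1] R4 [beep_code_3 & reseat_ram -> ship_unit]; R5 [gpu_fault & reseat_ram -> driver_loaded]; R6 [reseat_ram -> psu_ok]; R8 [ticket_escalated & overheat -> fan_spinning]. ⇒ new: ship_unit, driver_loaded, psu_ok, fan_spinning.
[2] R2 [driver_loaded -> boot_ok]. ⇒ new: boot_ok.
[3] R3 [boot_ok -> no_display]. ⇒ new: no_display.

beep_code_3, bios_posted, boot_ok, driver_loaded, fan_spinning, gpu_fault, no_display, overheat, psu_ok, reseat_ram, ship_unit, ticket_escalated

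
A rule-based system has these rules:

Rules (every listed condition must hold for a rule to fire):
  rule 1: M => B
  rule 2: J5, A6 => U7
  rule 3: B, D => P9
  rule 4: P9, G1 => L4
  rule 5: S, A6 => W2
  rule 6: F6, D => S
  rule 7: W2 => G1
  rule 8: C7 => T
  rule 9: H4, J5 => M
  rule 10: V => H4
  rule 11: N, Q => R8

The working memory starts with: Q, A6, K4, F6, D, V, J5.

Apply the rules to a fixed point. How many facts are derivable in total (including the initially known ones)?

16

Round 1 — rule 2, rule 6, rule 10, derive U7, S, H4.
Round 2 — rule 5, rule 9, derive W2, M.
Round 3 — rule 1, rule 7, derive B, G1.
Round 4 — rule 3, derive P9.
Round 5 — rule 4, derive L4.
Closure: {A6, B, D, F6, G1, H4, J5, K4, L4, M, P9, Q, S, U7, V, W2} — 16 facts.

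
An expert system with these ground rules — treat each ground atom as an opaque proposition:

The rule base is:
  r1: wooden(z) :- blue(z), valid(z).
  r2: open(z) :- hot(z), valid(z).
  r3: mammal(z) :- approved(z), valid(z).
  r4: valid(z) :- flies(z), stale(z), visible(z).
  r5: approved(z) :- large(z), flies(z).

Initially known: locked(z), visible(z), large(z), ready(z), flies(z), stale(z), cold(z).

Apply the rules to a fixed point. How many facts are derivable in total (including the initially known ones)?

10

Round 1: r4 [valid(z) :- flies(z), stale(z), visible(z).]; r5 [approved(z) :- large(z), flies(z).]. New: valid(z), approved(z).
Round 2: r3 [mammal(z) :- approved(z), valid(z).]. New: mammal(z).
Closure: {approved(z), cold(z), flies(z), large(z), locked(z), mammal(z), ready(z), stale(z), valid(z), visible(z)} — 10 facts.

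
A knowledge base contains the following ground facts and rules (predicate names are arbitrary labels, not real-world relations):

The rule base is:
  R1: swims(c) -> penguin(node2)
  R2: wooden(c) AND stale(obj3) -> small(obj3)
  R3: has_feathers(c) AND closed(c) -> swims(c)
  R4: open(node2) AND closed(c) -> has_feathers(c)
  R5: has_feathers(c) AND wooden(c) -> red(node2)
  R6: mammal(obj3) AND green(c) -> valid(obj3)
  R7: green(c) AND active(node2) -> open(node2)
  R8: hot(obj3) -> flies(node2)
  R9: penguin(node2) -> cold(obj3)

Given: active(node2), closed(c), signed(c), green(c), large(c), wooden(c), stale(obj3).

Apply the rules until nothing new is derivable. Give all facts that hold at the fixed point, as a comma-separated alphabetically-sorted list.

active(node2), closed(c), cold(obj3), green(c), has_feathers(c), large(c), open(node2), penguin(node2), red(node2), signed(c), small(obj3), stale(obj3), swims(c), wooden(c)

[1] R2 [wooden(c) AND stale(obj3) -> small(obj3)]; R7 [green(c) AND active(node2) -> open(node2)]. ⇒ new: small(obj3), open(node2).
[2] R4 [open(node2) AND closed(c) -> has_feathers(c)]. ⇒ new: has_feathers(c).
[3] R3 [has_feathers(c) AND closed(c) -> swims(c)]; R5 [has_feathers(c) AND wooden(c) -> red(node2)]. ⇒ new: swims(c), red(node2).
[4] R1 [swims(c) -> penguin(node2)]. ⇒ new: penguin(node2).
[5] R9 [penguin(node2) -> cold(obj3)]. ⇒ new: cold(obj3).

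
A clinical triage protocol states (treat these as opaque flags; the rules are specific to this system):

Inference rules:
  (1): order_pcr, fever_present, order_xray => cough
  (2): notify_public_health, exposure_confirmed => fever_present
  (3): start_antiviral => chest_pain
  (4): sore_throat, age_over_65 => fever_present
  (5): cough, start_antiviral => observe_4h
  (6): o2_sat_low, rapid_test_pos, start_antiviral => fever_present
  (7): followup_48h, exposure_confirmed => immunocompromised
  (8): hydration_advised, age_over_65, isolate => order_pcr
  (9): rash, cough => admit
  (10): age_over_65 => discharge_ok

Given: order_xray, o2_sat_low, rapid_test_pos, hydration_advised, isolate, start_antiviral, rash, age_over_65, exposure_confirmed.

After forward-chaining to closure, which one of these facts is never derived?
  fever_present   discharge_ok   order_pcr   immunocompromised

immunocompromised

Round 1: (3) [start_antiviral => chest_pain]; (6) [o2_sat_low, rapid_test_pos, start_antiviral => fever_present]; (8) [hydration_advised, age_over_65, isolate => order_pcr]; (10) [age_over_65 => discharge_ok]. Adds chest_pain, fever_present, order_pcr, discharge_ok.
Round 2: (1) [order_pcr, fever_present, order_xray => cough]. Adds cough.
Round 3: (5) [cough, start_antiviral => observe_4h]; (9) [rash, cough => admit]. Adds observe_4h, admit.
Derived: order_pcr (round 1), fever_present (round 1), discharge_ok (round 1). immunocompromised never appears in any round.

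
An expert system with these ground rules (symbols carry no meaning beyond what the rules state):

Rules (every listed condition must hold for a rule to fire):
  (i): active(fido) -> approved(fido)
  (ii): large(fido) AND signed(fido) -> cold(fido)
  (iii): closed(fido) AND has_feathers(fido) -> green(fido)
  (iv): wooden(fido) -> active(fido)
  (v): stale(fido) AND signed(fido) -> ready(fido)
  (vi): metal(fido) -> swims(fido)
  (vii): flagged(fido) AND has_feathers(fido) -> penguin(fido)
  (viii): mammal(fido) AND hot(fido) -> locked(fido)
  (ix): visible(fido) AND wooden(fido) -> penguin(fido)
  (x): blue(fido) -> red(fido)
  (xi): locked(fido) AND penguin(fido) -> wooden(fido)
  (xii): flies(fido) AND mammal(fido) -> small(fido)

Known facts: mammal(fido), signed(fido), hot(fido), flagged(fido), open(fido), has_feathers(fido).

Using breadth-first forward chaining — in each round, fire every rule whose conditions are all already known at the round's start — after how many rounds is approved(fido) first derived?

Round 1: (vii) [flagged(fido) AND has_feathers(fido) -> penguin(fido)]; (viii) [mammal(fido) AND hot(fido) -> locked(fido)]. Adds penguin(fido), locked(fido).
Round 2: (xi) [locked(fido) AND penguin(fido) -> wooden(fido)]. Adds wooden(fido).
Round 3: (iv) [wooden(fido) -> active(fido)]. Adds active(fido).
Round 4: (i) [active(fido) -> approved(fido)]. Adds approved(fido).
approved(fido) first appears in round 4.

4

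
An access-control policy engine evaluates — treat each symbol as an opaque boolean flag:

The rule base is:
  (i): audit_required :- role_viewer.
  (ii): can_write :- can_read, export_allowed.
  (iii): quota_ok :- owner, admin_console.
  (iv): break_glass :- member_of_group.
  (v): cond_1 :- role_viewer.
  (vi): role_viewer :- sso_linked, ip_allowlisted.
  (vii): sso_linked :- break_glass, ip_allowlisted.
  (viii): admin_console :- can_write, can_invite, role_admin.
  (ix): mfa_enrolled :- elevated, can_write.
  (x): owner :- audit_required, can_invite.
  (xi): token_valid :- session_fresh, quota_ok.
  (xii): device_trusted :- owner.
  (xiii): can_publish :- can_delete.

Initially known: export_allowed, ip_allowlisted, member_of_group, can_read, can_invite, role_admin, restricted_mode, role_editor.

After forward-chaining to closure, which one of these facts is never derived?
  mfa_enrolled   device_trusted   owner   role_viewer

mfa_enrolled

Round 1: (ii) [can_write :- can_read, export_allowed.]; (iv) [break_glass :- member_of_group.]. New: can_write, break_glass.
Round 2: (vii) [sso_linked :- break_glass, ip_allowlisted.]; (viii) [admin_console :- can_write, can_invite, role_admin.]. New: sso_linked, admin_console.
Round 3: (vi) [role_viewer :- sso_linked, ip_allowlisted.]. New: role_viewer.
Round 4: (i) [audit_required :- role_viewer.]; (v) [cond_1 :- role_viewer.]. New: audit_required, cond_1.
Round 5: (x) [owner :- audit_required, can_invite.]. New: owner.
Round 6: (iii) [quota_ok :- owner, admin_console.]; (xii) [device_trusted :- owner.]. New: quota_ok, device_trusted.
Derived: role_viewer (round 3), owner (round 5), device_trusted (round 6). mfa_enrolled never appears in any round.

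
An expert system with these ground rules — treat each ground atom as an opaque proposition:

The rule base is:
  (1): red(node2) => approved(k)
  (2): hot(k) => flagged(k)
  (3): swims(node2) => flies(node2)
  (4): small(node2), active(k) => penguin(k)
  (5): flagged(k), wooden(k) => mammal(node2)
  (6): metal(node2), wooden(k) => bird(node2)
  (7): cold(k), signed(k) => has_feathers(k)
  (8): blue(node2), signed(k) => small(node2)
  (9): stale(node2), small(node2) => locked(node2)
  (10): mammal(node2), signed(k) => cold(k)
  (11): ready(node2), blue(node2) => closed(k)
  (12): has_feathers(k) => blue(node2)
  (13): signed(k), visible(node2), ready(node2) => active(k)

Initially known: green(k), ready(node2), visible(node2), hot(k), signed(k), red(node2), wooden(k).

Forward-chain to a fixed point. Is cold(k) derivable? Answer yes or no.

yes

Round 1 — (1), (2), (13), derive approved(k), flagged(k), active(k).
Round 2 — (5), derive mammal(node2).
Round 3 — (10), derive cold(k).
Round 4 — (7), derive has_feathers(k).
Round 5 — (12), derive blue(node2).
Round 6 — (8), (11), derive small(node2), closed(k).
Round 7 — (4), derive penguin(k).
cold(k) appears in round 3, so it is derivable.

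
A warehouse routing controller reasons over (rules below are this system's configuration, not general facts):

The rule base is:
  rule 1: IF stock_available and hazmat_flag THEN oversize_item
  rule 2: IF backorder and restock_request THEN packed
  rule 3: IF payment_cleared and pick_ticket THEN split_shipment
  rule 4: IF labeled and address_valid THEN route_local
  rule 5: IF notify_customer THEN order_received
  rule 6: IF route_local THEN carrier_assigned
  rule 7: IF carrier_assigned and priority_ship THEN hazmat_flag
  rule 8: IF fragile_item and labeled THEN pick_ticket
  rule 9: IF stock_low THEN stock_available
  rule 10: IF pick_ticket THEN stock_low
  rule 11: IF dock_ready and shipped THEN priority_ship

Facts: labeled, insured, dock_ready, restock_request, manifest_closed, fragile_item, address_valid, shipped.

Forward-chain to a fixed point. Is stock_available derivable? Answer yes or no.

yes

[1] rule 4 [IF labeled and address_valid THEN route_local]; rule 8 [IF fragile_item and labeled THEN pick_ticket]; rule 11 [IF dock_ready and shipped THEN priority_ship]. ⇒ new: route_local, pick_ticket, priority_ship.
[2] rule 6 [IF route_local THEN carrier_assigned]; rule 10 [IF pick_ticket THEN stock_low]. ⇒ new: carrier_assigned, stock_low.
[3] rule 7 [IF carrier_assigned and priority_ship THEN hazmat_flag]; rule 9 [IF stock_low THEN stock_available]. ⇒ new: hazmat_flag, stock_available.
[4] rule 1 [IF stock_available and hazmat_flag THEN oversize_item]. ⇒ new: oversize_item.
stock_available appears in round 3, so it is derivable.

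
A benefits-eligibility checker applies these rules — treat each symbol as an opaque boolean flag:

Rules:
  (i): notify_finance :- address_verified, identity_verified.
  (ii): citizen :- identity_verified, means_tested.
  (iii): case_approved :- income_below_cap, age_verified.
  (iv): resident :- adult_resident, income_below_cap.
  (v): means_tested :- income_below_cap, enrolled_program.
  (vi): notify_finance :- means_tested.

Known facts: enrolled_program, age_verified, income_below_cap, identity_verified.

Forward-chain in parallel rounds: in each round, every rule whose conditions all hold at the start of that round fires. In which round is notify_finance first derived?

2

Round 1 — (iii), (v), derive case_approved, means_tested.
Round 2 — (ii), (vi), derive citizen, notify_finance.
notify_finance first appears in round 2.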